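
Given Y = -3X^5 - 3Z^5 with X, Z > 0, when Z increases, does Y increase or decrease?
Y decreases

Taking the partial derivative:
∂Y/∂Z = -15Z^4

∂Y/∂Z = -15Z^4 < 0 (assuming positive values)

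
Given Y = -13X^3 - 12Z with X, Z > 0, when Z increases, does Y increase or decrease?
Y decreases

Taking the partial derivative:
∂Y/∂Z = -12

∂Y/∂Z = -12 < 0 (assuming positive values)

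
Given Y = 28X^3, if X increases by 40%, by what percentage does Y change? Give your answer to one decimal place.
174.4%

For Y = 28X^3:
If X → X(1 + 0.4)
Then Y → Y · (1 + 0.4)^3
     = Y · 2.7440

Percentage change = ((1 + 0.4)^3 − 1) × 100% = 174.4%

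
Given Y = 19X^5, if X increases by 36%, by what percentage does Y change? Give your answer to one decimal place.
365.3%

For Y = 19X^5:
If X → X(1 + 0.36)
Then Y → Y · (1 + 0.36)^5
     ≈ Y · 4.6526

Percentage change = ((1 + 0.36)^5 − 1) × 100% ≈ 365.3%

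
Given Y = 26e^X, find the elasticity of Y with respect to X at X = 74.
Elasticity = 74

Elasticity = (dY/dX) · (X/Y)

dY/dX = 26·e^X
At X = 74: dY/dX = 26·e^74, Y = 26·e^74

Elasticity = (26·e^74) · (74 / (26·e^74)) = 74

Interpretation: for a small percentage change in X, the percentage change in Y is approximately 74.00 times as large.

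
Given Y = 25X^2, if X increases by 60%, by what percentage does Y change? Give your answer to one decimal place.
156.0%

For Y = 25X^2:
If X → X(1 + 0.6)
Then Y → Y · (1 + 0.6)^2
     = Y · 2.5600

Percentage change = ((1 + 0.6)^2 − 1) × 100% = 156.0%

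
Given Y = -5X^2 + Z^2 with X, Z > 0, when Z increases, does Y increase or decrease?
Y increases

Taking the partial derivative:
∂Y/∂Z = 2Z

∂Y/∂Z = 2Z > 0 (assuming positive values)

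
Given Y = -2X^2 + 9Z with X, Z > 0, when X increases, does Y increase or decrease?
Y decreases

Taking the partial derivative:
∂Y/∂X = -4X

∂Y/∂X = -4X < 0 (assuming positive values)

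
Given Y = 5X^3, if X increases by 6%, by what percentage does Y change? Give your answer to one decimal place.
19.1%

For Y = 5X^3:
If X → X(1 + 0.06)
Then Y → Y · (1 + 0.06)^3
     ≈ Y · 1.1910

Percentage change = ((1 + 0.06)^3 − 1) × 100% ≈ 19.1%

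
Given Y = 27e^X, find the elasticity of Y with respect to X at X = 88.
Elasticity = 88

Elasticity = (dY/dX) · (X/Y)

dY/dX = 27·e^X
At X = 88: dY/dX = 27·e^88, Y = 27·e^88

Elasticity = (27·e^88) · (88 / (27·e^88)) = 88

Interpretation: for a small percentage change in X, the percentage change in Y is approximately 88.00 times as large.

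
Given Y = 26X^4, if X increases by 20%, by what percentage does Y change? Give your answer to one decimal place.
107.4%

For Y = 26X^4:
If X → X(1 + 0.2)
Then Y → Y · (1 + 0.2)^4
     = Y · 2.0736

Percentage change = ((1 + 0.2)^4 − 1) × 100% ≈ 107.4%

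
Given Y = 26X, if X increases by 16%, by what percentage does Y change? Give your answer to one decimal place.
16.0%

For Y = 26X:
If X → X(1 + 0.16)
Then Y → Y · (1 + 0.16)^1
     = Y · 1.1600

Percentage change = ((1 + 0.16)^1 − 1) × 100% = 16.0%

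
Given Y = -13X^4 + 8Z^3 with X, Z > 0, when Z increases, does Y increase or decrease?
Y increases

Taking the partial derivative:
∂Y/∂Z = 24Z^2

∂Y/∂Z = 24Z^2 > 0 (assuming positive values)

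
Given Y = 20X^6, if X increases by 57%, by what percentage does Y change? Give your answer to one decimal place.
1397.6%

For Y = 20X^6:
If X → X(1 + 0.57)
Then Y → Y · (1 + 0.57)^6
     ≈ Y · 14.9761

Percentage change = ((1 + 0.57)^6 − 1) × 100% ≈ 1397.6%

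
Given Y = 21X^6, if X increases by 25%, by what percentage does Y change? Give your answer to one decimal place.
281.5%

For Y = 21X^6:
If X → X(1 + 0.25)
Then Y → Y · (1 + 0.25)^6
     ≈ Y · 3.8147

Percentage change = ((1 + 0.25)^6 − 1) × 100% ≈ 281.5%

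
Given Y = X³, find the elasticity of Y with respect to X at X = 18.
Elasticity = 3

Elasticity = (dY/dX) · (X/Y)

dY/dX = 3·X²
At X = 18: dY/dX = 972, Y = 5832

Elasticity = 972 · (18 / 5832) = 3

Interpretation: for a small percentage change in X, the percentage change in Y is approximately 3.00 times as large.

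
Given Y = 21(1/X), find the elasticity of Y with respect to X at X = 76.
Elasticity = -1

Elasticity = (dY/dX) · (X/Y)

dY/dX = -21/X²
At X = 76: dY/dX = -21/5776, Y = 21/76

Elasticity = (-21/5776) · (76 / (21/76)) = -1

Interpretation: for a small percentage change in X, the percentage change in Y is approximately -1.00 times as large.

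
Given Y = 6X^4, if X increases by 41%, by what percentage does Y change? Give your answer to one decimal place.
295.3%

For Y = 6X^4:
If X → X(1 + 0.41)
Then Y → Y · (1 + 0.41)^4
     ≈ Y · 3.9525

Percentage change = ((1 + 0.41)^4 − 1) × 100% ≈ 295.3%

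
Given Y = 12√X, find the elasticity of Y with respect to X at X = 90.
Elasticity = 1/2

Elasticity = (dY/dX) · (X/Y)

dY/dX = 6/√X
At X = 90: dY/dX = √10/5, Y = 36·√10

Elasticity = (√10/5) · (90 / (36·√10)) = 1/2

Interpretation: for a small percentage change in X, the percentage change in Y is approximately 0.50 times as large.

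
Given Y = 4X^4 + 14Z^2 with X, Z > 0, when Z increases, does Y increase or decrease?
Y increases

Taking the partial derivative:
∂Y/∂Z = 28Z

∂Y/∂Z = 28Z > 0 (assuming positive values)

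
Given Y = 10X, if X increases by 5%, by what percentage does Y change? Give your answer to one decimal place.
5.0%

For Y = 10X:
If X → X(1 + 0.05)
Then Y → Y · (1 + 0.05)^1
     = Y · 1.0500

Percentage change = ((1 + 0.05)^1 − 1) × 100% = 5.0%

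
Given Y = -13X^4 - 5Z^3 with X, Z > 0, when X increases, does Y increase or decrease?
Y decreases

Taking the partial derivative:
∂Y/∂X = -52X^3

∂Y/∂X = -52X^3 < 0 (assuming positive values)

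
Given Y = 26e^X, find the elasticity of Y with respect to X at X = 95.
Elasticity = 95

Elasticity = (dY/dX) · (X/Y)

dY/dX = 26·e^X
At X = 95: dY/dX = 26·e^95, Y = 26·e^95

Elasticity = (26·e^95) · (95 / (26·e^95)) = 95

Interpretation: for a small percentage change in X, the percentage change in Y is approximately 95.00 times as large.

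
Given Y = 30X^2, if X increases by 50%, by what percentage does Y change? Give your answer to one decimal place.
125.0%

For Y = 30X^2:
If X → X(1 + 0.5)
Then Y → Y · (1 + 0.5)^2
     = Y · 2.2500

Percentage change = ((1 + 0.5)^2 − 1) × 100% = 125.0%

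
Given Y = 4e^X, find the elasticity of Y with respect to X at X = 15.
Elasticity = 15

Elasticity = (dY/dX) · (X/Y)

dY/dX = 4·e^X
At X = 15: dY/dX = 4·e^15, Y = 4·e^15

Elasticity = (4·e^15) · (15 / (4·e^15)) = 15

Interpretation: for a small percentage change in X, the percentage change in Y is approximately 15.00 times as large.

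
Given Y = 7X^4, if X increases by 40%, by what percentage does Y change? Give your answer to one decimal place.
284.2%

For Y = 7X^4:
If X → X(1 + 0.4)
Then Y → Y · (1 + 0.4)^4
     = Y · 3.8416

Percentage change = ((1 + 0.4)^4 − 1) × 100% ≈ 284.2%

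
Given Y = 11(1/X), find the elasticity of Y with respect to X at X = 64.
Elasticity = -1

Elasticity = (dY/dX) · (X/Y)

dY/dX = -11/X²
At X = 64: dY/dX = -11/4096, Y = 11/64

Elasticity = (-11/4096) · (64 / (11/64)) = -1

Interpretation: for a small percentage change in X, the percentage change in Y is approximately -1.00 times as large.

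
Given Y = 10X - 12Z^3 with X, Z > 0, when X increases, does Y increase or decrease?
Y increases

Taking the partial derivative:
∂Y/∂X = 10

∂Y/∂X = 10 > 0 (assuming positive values)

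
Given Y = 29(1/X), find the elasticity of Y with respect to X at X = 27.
Elasticity = -1

Elasticity = (dY/dX) · (X/Y)

dY/dX = -29/X²
At X = 27: dY/dX = -29/729, Y = 29/27

Elasticity = (-29/729) · (27 / (29/27)) = -1

Interpretation: for a small percentage change in X, the percentage change in Y is approximately -1.00 times as large.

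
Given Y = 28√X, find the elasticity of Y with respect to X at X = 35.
Elasticity = 1/2

Elasticity = (dY/dX) · (X/Y)

dY/dX = 14/√X
At X = 35: dY/dX = 2·√35/5, Y = 28·√35

Elasticity = (2·√35/5) · (35 / (28·√35)) = 1/2

Interpretation: for a small percentage change in X, the percentage change in Y is approximately 0.50 times as large.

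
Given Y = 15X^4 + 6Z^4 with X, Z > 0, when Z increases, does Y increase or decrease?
Y increases

Taking the partial derivative:
∂Y/∂Z = 24Z^3

∂Y/∂Z = 24Z^3 > 0 (assuming positive values)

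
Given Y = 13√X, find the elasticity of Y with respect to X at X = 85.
Elasticity = 1/2

Elasticity = (dY/dX) · (X/Y)

dY/dX = 13/(2·√X)
At X = 85: dY/dX = 13·√85/170, Y = 13·√85

Elasticity = (13·√85/170) · (85 / (13·√85)) = 1/2

Interpretation: for a small percentage change in X, the percentage change in Y is approximately 0.50 times as large.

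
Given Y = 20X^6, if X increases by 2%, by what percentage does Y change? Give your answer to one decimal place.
12.6%

For Y = 20X^6:
If X → X(1 + 0.02)
Then Y → Y · (1 + 0.02)^6
     ≈ Y · 1.1262

Percentage change = ((1 + 0.02)^6 − 1) × 100% ≈ 12.6%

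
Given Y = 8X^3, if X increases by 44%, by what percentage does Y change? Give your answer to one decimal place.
198.6%

For Y = 8X^3:
If X → X(1 + 0.44)
Then Y → Y · (1 + 0.44)^3
     ≈ Y · 2.9860

Percentage change = ((1 + 0.44)^3 − 1) × 100% ≈ 198.6%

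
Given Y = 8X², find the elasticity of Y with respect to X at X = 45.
Elasticity = 2

Elasticity = (dY/dX) · (X/Y)

dY/dX = 16·X
At X = 45: dY/dX = 720, Y = 16200

Elasticity = 720 · (45 / 16200) = 2

Interpretation: for a small percentage change in X, the percentage change in Y is approximately 2.00 times as large.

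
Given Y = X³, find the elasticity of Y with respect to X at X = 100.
Elasticity = 3

Elasticity = (dY/dX) · (X/Y)

dY/dX = 3·X²
At X = 100: dY/dX = 30000, Y = 1000000

Elasticity = 30000 · (100 / 1000000) = 3

Interpretation: for a small percentage change in X, the percentage change in Y is approximately 3.00 times as large.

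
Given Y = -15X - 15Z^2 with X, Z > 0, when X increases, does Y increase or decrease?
Y decreases

Taking the partial derivative:
∂Y/∂X = -15

∂Y/∂X = -15 < 0 (assuming positive values)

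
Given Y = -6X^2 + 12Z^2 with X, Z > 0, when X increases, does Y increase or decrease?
Y decreases

Taking the partial derivative:
∂Y/∂X = -12X

∂Y/∂X = -12X < 0 (assuming positive values)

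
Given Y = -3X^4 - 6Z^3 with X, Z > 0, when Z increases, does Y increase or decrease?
Y decreases

Taking the partial derivative:
∂Y/∂Z = -18Z^2

∂Y/∂Z = -18Z^2 < 0 (assuming positive values)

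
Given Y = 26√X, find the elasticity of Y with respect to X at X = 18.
Elasticity = 1/2

Elasticity = (dY/dX) · (X/Y)

dY/dX = 13/√X
At X = 18: dY/dX = 13·√2/6, Y = 78·√2

Elasticity = (13·√2/6) · (18 / (78·√2)) = 1/2

Interpretation: for a small percentage change in X, the percentage change in Y is approximately 0.50 times as large.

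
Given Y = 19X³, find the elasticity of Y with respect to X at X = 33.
Elasticity = 3

Elasticity = (dY/dX) · (X/Y)

dY/dX = 57·X²
At X = 33: dY/dX = 62073, Y = 682803

Elasticity = 62073 · (33 / 682803) = 3

Interpretation: for a small percentage change in X, the percentage change in Y is approximately 3.00 times as large.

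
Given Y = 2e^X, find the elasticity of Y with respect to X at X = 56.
Elasticity = 56

Elasticity = (dY/dX) · (X/Y)

dY/dX = 2·e^X
At X = 56: dY/dX = 2·e^56, Y = 2·e^56

Elasticity = (2·e^56) · (56 / (2·e^56)) = 56

Interpretation: for a small percentage change in X, the percentage change in Y is approximately 56.00 times as large.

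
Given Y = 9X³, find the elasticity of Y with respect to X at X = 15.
Elasticity = 3

Elasticity = (dY/dX) · (X/Y)

dY/dX = 27·X²
At X = 15: dY/dX = 6075, Y = 30375

Elasticity = 6075 · (15 / 30375) = 3

Interpretation: for a small percentage change in X, the percentage change in Y is approximately 3.00 times as large.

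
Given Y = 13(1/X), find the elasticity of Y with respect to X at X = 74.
Elasticity = -1

Elasticity = (dY/dX) · (X/Y)

dY/dX = -13/X²
At X = 74: dY/dX = -13/5476, Y = 13/74

Elasticity = (-13/5476) · (74 / (13/74)) = -1

Interpretation: for a small percentage change in X, the percentage change in Y is approximately -1.00 times as large.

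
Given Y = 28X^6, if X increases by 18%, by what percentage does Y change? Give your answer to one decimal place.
170.0%

For Y = 28X^6:
If X → X(1 + 0.18)
Then Y → Y · (1 + 0.18)^6
     ≈ Y · 2.6996

Percentage change = ((1 + 0.18)^6 − 1) × 100% ≈ 170.0%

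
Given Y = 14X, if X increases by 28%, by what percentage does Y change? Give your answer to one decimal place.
28.0%

For Y = 14X:
If X → X(1 + 0.28)
Then Y → Y · (1 + 0.28)^1
     = Y · 1.2800

Percentage change = ((1 + 0.28)^1 − 1) × 100% = 28.0%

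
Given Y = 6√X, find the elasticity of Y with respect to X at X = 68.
Elasticity = 1/2

Elasticity = (dY/dX) · (X/Y)

dY/dX = 3/√X
At X = 68: dY/dX = 3·√17/34, Y = 12·√17

Elasticity = (3·√17/34) · (68 / (12·√17)) = 1/2

Interpretation: for a small percentage change in X, the percentage change in Y is approximately 0.50 times as large.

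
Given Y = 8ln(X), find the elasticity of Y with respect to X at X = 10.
Elasticity = 1/ln(10) ≈ 0.4343

Elasticity = (dY/dX) · (X/Y)

dY/dX = 8/X
At X = 10: dY/dX = 4/5, Y = 8·ln(10)

Elasticity = (4/5) · (10 / (8·ln(10))) = 1/ln(10) ≈ 0.4343

Interpretation: for a small percentage change in X, the percentage change in Y is approximately 0.43 times as large.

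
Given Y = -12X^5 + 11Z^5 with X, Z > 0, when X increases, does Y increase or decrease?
Y decreases

Taking the partial derivative:
∂Y/∂X = -60X^4

∂Y/∂X = -60X^4 < 0 (assuming positive values)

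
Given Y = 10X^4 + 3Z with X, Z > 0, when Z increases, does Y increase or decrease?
Y increases

Taking the partial derivative:
∂Y/∂Z = 3

∂Y/∂Z = 3 > 0 (assuming positive values)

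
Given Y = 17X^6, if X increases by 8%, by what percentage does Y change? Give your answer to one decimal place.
58.7%

For Y = 17X^6:
If X → X(1 + 0.08)
Then Y → Y · (1 + 0.08)^6
     ≈ Y · 1.5869

Percentage change = ((1 + 0.08)^6 − 1) × 100% ≈ 58.7%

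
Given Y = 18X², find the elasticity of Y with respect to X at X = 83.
Elasticity = 2

Elasticity = (dY/dX) · (X/Y)

dY/dX = 36·X
At X = 83: dY/dX = 2988, Y = 124002

Elasticity = 2988 · (83 / 124002) = 2

Interpretation: for a small percentage change in X, the percentage change in Y is approximately 2.00 times as large.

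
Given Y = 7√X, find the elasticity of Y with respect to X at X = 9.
Elasticity = 1/2

Elasticity = (dY/dX) · (X/Y)

dY/dX = 7/(2·√X)
At X = 9: dY/dX = 7/6, Y = 21

Elasticity = (7/6) · (9 / 21) = 1/2

Interpretation: for a small percentage change in X, the percentage change in Y is approximately 0.50 times as large.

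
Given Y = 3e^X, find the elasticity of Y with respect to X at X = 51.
Elasticity = 51

Elasticity = (dY/dX) · (X/Y)

dY/dX = 3·e^X
At X = 51: dY/dX = 3·e^51, Y = 3·e^51

Elasticity = (3·e^51) · (51 / (3·e^51)) = 51

Interpretation: for a small percentage change in X, the percentage change in Y is approximately 51.00 times as large.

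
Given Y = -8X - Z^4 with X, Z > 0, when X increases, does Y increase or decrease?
Y decreases

Taking the partial derivative:
∂Y/∂X = -8

∂Y/∂X = -8 < 0 (assuming positive values)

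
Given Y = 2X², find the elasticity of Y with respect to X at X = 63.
Elasticity = 2

Elasticity = (dY/dX) · (X/Y)

dY/dX = 4·X
At X = 63: dY/dX = 252, Y = 7938

Elasticity = 252 · (63 / 7938) = 2

Interpretation: for a small percentage change in X, the percentage change in Y is approximately 2.00 times as large.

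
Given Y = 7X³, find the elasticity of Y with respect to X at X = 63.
Elasticity = 3

Elasticity = (dY/dX) · (X/Y)

dY/dX = 21·X²
At X = 63: dY/dX = 83349, Y = 1750329

Elasticity = 83349 · (63 / 1750329) = 3

Interpretation: for a small percentage change in X, the percentage change in Y is approximately 3.00 times as large.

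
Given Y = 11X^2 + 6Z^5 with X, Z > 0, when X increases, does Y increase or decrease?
Y increases

Taking the partial derivative:
∂Y/∂X = 22X

∂Y/∂X = 22X > 0 (assuming positive values)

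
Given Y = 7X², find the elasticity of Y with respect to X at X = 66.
Elasticity = 2

Elasticity = (dY/dX) · (X/Y)

dY/dX = 14·X
At X = 66: dY/dX = 924, Y = 30492

Elasticity = 924 · (66 / 30492) = 2

Interpretation: for a small percentage change in X, the percentage change in Y is approximately 2.00 times as large.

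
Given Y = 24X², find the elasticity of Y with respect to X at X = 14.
Elasticity = 2

Elasticity = (dY/dX) · (X/Y)

dY/dX = 48·X
At X = 14: dY/dX = 672, Y = 4704

Elasticity = 672 · (14 / 4704) = 2

Interpretation: for a small percentage change in X, the percentage change in Y is approximately 2.00 times as large.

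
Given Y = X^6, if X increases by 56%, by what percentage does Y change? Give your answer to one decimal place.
1341.3%

For Y = X^6:
If X → X(1 + 0.56)
Then Y → Y · (1 + 0.56)^6
     ≈ Y · 14.4128

Percentage change = ((1 + 0.56)^6 − 1) × 100% ≈ 1341.3%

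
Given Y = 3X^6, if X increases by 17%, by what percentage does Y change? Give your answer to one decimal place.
156.5%

For Y = 3X^6:
If X → X(1 + 0.17)
Then Y → Y · (1 + 0.17)^6
     ≈ Y · 2.5652

Percentage change = ((1 + 0.17)^6 − 1) × 100% ≈ 156.5%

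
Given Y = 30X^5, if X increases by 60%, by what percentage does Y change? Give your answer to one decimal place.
948.6%

For Y = 30X^5:
If X → X(1 + 0.6)
Then Y → Y · (1 + 0.6)^5
     ≈ Y · 10.4858

Percentage change = ((1 + 0.6)^5 − 1) × 100% ≈ 948.6%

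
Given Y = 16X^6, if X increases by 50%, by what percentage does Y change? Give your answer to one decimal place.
1039.1%

For Y = 16X^6:
If X → X(1 + 0.5)
Then Y → Y · (1 + 0.5)^6
     ≈ Y · 11.3906

Percentage change = ((1 + 0.5)^6 − 1) × 100% ≈ 1039.1%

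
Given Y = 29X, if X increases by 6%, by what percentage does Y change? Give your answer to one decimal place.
6.0%

For Y = 29X:
If X → X(1 + 0.06)
Then Y → Y · (1 + 0.06)^1
     = Y · 1.0600

Percentage change = ((1 + 0.06)^1 − 1) × 100% = 6.0%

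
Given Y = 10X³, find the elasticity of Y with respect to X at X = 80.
Elasticity = 3

Elasticity = (dY/dX) · (X/Y)

dY/dX = 30·X²
At X = 80: dY/dX = 192000, Y = 5120000

Elasticity = 192000 · (80 / 5120000) = 3

Interpretation: for a small percentage change in X, the percentage change in Y is approximately 3.00 times as large.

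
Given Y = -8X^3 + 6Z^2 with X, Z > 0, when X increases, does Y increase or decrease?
Y decreases

Taking the partial derivative:
∂Y/∂X = -24X^2

∂Y/∂X = -24X^2 < 0 (assuming positive values)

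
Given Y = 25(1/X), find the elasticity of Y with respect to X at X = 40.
Elasticity = -1

Elasticity = (dY/dX) · (X/Y)

dY/dX = -25/X²
At X = 40: dY/dX = -1/64, Y = 5/8

Elasticity = (-1/64) · (40 / (5/8)) = -1

Interpretation: for a small percentage change in X, the percentage change in Y is approximately -1.00 times as large.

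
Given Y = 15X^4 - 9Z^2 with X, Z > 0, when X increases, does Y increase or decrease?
Y increases

Taking the partial derivative:
∂Y/∂X = 60X^3

∂Y/∂X = 60X^3 > 0 (assuming positive values)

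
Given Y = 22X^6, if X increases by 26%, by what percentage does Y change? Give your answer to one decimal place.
300.2%

For Y = 22X^6:
If X → X(1 + 0.26)
Then Y → Y · (1 + 0.26)^6
     ≈ Y · 4.0015

Percentage change = ((1 + 0.26)^6 − 1) × 100% ≈ 300.2%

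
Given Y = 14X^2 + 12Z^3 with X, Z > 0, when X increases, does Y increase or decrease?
Y increases

Taking the partial derivative:
∂Y/∂X = 28X

∂Y/∂X = 28X > 0 (assuming positive values)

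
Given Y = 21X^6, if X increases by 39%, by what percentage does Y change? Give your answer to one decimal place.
621.3%

For Y = 21X^6:
If X → X(1 + 0.39)
Then Y → Y · (1 + 0.39)^6
     ≈ Y · 7.2125

Percentage change = ((1 + 0.39)^6 − 1) × 100% ≈ 621.3%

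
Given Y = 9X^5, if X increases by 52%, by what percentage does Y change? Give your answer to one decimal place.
711.4%

For Y = 9X^5:
If X → X(1 + 0.52)
Then Y → Y · (1 + 0.52)^5
     ≈ Y · 8.1137

Percentage change = ((1 + 0.52)^5 − 1) × 100% ≈ 711.4%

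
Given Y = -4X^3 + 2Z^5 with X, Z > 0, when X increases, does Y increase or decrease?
Y decreases

Taking the partial derivative:
∂Y/∂X = -12X^2

∂Y/∂X = -12X^2 < 0 (assuming positive values)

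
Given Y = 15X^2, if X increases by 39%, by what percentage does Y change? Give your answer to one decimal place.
93.2%

For Y = 15X^2:
If X → X(1 + 0.39)
Then Y → Y · (1 + 0.39)^2
     = Y · 1.9321

Percentage change = ((1 + 0.39)^2 − 1) × 100% ≈ 93.2%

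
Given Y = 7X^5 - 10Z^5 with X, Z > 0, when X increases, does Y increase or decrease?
Y increases

Taking the partial derivative:
∂Y/∂X = 35X^4

∂Y/∂X = 35X^4 > 0 (assuming positive values)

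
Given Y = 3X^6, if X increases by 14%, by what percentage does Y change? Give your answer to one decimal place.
119.5%

For Y = 3X^6:
If X → X(1 + 0.14)
Then Y → Y · (1 + 0.14)^6
     ≈ Y · 2.1950

Percentage change = ((1 + 0.14)^6 − 1) × 100% ≈ 119.5%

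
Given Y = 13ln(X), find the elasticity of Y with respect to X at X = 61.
Elasticity = 1/ln(61) ≈ 0.2433

Elasticity = (dY/dX) · (X/Y)

dY/dX = 13/X
At X = 61: dY/dX = 13/61, Y = 13·ln(61)

Elasticity = (13/61) · (61 / (13·ln(61))) = 1/ln(61) ≈ 0.2433

Interpretation: for a small percentage change in X, the percentage change in Y is approximately 0.24 times as large.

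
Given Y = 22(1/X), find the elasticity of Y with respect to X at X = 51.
Elasticity = -1

Elasticity = (dY/dX) · (X/Y)

dY/dX = -22/X²
At X = 51: dY/dX = -22/2601, Y = 22/51

Elasticity = (-22/2601) · (51 / (22/51)) = -1

Interpretation: for a small percentage change in X, the percentage change in Y is approximately -1.00 times as large.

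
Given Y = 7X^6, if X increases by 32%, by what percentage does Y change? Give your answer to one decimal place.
429.0%

For Y = 7X^6:
If X → X(1 + 0.32)
Then Y → Y · (1 + 0.32)^6
     ≈ Y · 5.2899

Percentage change = ((1 + 0.32)^6 − 1) × 100% ≈ 429.0%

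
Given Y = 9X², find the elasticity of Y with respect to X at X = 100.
Elasticity = 2

Elasticity = (dY/dX) · (X/Y)

dY/dX = 18·X
At X = 100: dY/dX = 1800, Y = 90000

Elasticity = 1800 · (100 / 90000) = 2

Interpretation: for a small percentage change in X, the percentage change in Y is approximately 2.00 times as large.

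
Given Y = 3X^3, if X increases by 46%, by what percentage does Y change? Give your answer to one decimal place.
211.2%

For Y = 3X^3:
If X → X(1 + 0.46)
Then Y → Y · (1 + 0.46)^3
     ≈ Y · 3.1121

Percentage change = ((1 + 0.46)^3 − 1) × 100% ≈ 211.2%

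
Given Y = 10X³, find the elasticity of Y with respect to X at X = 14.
Elasticity = 3

Elasticity = (dY/dX) · (X/Y)

dY/dX = 30·X²
At X = 14: dY/dX = 5880, Y = 27440

Elasticity = 5880 · (14 / 27440) = 3

Interpretation: for a small percentage change in X, the percentage change in Y is approximately 3.00 times as large.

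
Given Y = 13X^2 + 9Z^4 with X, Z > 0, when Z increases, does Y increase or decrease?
Y increases

Taking the partial derivative:
∂Y/∂Z = 36Z^3

∂Y/∂Z = 36Z^3 > 0 (assuming positive values)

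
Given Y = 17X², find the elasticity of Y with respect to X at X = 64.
Elasticity = 2

Elasticity = (dY/dX) · (X/Y)

dY/dX = 34·X
At X = 64: dY/dX = 2176, Y = 69632

Elasticity = 2176 · (64 / 69632) = 2

Interpretation: for a small percentage change in X, the percentage change in Y is approximately 2.00 times as large.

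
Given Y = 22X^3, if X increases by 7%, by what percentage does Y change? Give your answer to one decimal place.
22.5%

For Y = 22X^3:
If X → X(1 + 0.07)
Then Y → Y · (1 + 0.07)^3
     ≈ Y · 1.2250

Percentage change = ((1 + 0.07)^3 − 1) × 100% ≈ 22.5%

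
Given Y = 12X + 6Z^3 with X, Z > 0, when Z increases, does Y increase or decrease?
Y increases

Taking the partial derivative:
∂Y/∂Z = 18Z^2

∂Y/∂Z = 18Z^2 > 0 (assuming positive values)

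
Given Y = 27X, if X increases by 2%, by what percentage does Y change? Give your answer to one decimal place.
2.0%

For Y = 27X:
If X → X(1 + 0.02)
Then Y → Y · (1 + 0.02)^1
     = Y · 1.0200

Percentage change = ((1 + 0.02)^1 − 1) × 100% = 2.0%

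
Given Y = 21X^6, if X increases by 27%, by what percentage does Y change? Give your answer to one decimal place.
319.6%

For Y = 21X^6:
If X → X(1 + 0.27)
Then Y → Y · (1 + 0.27)^6
     ≈ Y · 4.1959

Percentage change = ((1 + 0.27)^6 − 1) × 100% ≈ 319.6%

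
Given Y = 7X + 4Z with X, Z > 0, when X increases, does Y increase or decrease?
Y increases

Taking the partial derivative:
∂Y/∂X = 7

∂Y/∂X = 7 > 0 (assuming positive values)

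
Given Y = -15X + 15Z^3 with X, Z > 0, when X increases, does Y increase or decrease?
Y decreases

Taking the partial derivative:
∂Y/∂X = -15

∂Y/∂X = -15 < 0 (assuming positive values)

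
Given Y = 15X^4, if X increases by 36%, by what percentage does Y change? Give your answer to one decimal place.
242.1%

For Y = 15X^4:
If X → X(1 + 0.36)
Then Y → Y · (1 + 0.36)^4
     ≈ Y · 3.4210

Percentage change = ((1 + 0.36)^4 − 1) × 100% ≈ 242.1%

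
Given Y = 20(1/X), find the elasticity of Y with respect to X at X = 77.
Elasticity = -1

Elasticity = (dY/dX) · (X/Y)

dY/dX = -20/X²
At X = 77: dY/dX = -20/5929, Y = 20/77

Elasticity = (-20/5929) · (77 / (20/77)) = -1

Interpretation: for a small percentage change in X, the percentage change in Y is approximately -1.00 times as large.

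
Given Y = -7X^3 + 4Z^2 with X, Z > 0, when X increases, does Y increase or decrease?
Y decreases

Taking the partial derivative:
∂Y/∂X = -21X^2

∂Y/∂X = -21X^2 < 0 (assuming positive values)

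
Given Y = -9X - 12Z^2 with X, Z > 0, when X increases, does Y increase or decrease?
Y decreases

Taking the partial derivative:
∂Y/∂X = -9

∂Y/∂X = -9 < 0 (assuming positive values)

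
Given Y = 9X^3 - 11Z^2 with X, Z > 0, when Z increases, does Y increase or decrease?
Y decreases

Taking the partial derivative:
∂Y/∂Z = -22Z

∂Y/∂Z = -22Z < 0 (assuming positive values)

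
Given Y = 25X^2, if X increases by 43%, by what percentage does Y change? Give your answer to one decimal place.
104.5%

For Y = 25X^2:
If X → X(1 + 0.43)
Then Y → Y · (1 + 0.43)^2
     = Y · 2.0449

Percentage change = ((1 + 0.43)^2 − 1) × 100% ≈ 104.5%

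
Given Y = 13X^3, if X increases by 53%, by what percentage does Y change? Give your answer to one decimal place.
258.2%

For Y = 13X^3:
If X → X(1 + 0.53)
Then Y → Y · (1 + 0.53)^3
     ≈ Y · 3.5816

Percentage change = ((1 + 0.53)^3 − 1) × 100% ≈ 258.2%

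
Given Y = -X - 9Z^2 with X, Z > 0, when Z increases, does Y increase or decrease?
Y decreases

Taking the partial derivative:
∂Y/∂Z = -18Z

∂Y/∂Z = -18Z < 0 (assuming positive values)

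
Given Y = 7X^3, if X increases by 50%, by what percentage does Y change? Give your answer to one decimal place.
237.5%

For Y = 7X^3:
If X → X(1 + 0.5)
Then Y → Y · (1 + 0.5)^3
     = Y · 3.3750

Percentage change = ((1 + 0.5)^3 − 1) × 100% = 237.5%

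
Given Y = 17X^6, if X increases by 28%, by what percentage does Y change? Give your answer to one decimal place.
339.8%

For Y = 17X^6:
If X → X(1 + 0.28)
Then Y → Y · (1 + 0.28)^6
     ≈ Y · 4.3980

Percentage change = ((1 + 0.28)^6 − 1) × 100% ≈ 339.8%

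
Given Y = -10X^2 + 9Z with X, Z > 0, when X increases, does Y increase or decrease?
Y decreases

Taking the partial derivative:
∂Y/∂X = -20X

∂Y/∂X = -20X < 0 (assuming positive values)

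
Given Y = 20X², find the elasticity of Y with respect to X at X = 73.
Elasticity = 2

Elasticity = (dY/dX) · (X/Y)

dY/dX = 40·X
At X = 73: dY/dX = 2920, Y = 106580

Elasticity = 2920 · (73 / 106580) = 2

Interpretation: for a small percentage change in X, the percentage change in Y is approximately 2.00 times as large.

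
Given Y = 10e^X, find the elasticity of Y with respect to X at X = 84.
Elasticity = 84

Elasticity = (dY/dX) · (X/Y)

dY/dX = 10·e^X
At X = 84: dY/dX = 10·e^84, Y = 10·e^84

Elasticity = (10·e^84) · (84 / (10·e^84)) = 84

Interpretation: for a small percentage change in X, the percentage change in Y is approximately 84.00 times as large.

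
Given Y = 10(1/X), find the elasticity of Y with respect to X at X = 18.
Elasticity = -1

Elasticity = (dY/dX) · (X/Y)

dY/dX = -10/X²
At X = 18: dY/dX = -5/162, Y = 5/9

Elasticity = (-5/162) · (18 / (5/9)) = -1

Interpretation: for a small percentage change in X, the percentage change in Y is approximately -1.00 times as large.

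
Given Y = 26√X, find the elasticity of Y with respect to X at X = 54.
Elasticity = 1/2

Elasticity = (dY/dX) · (X/Y)

dY/dX = 13/√X
At X = 54: dY/dX = 13·√6/18, Y = 78·√6

Elasticity = (13·√6/18) · (54 / (78·√6)) = 1/2

Interpretation: for a small percentage change in X, the percentage change in Y is approximately 0.50 times as large.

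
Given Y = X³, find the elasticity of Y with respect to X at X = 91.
Elasticity = 3

Elasticity = (dY/dX) · (X/Y)

dY/dX = 3·X²
At X = 91: dY/dX = 24843, Y = 753571

Elasticity = 24843 · (91 / 753571) = 3

Interpretation: for a small percentage change in X, the percentage change in Y is approximately 3.00 times as large.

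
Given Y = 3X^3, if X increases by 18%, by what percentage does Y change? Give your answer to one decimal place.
64.3%

For Y = 3X^3:
If X → X(1 + 0.18)
Then Y → Y · (1 + 0.18)^3
     ≈ Y · 1.6430

Percentage change = ((1 + 0.18)^3 − 1) × 100% ≈ 64.3%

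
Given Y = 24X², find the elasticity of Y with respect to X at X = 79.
Elasticity = 2

Elasticity = (dY/dX) · (X/Y)

dY/dX = 48·X
At X = 79: dY/dX = 3792, Y = 149784

Elasticity = 3792 · (79 / 149784) = 2

Interpretation: for a small percentage change in X, the percentage change in Y is approximately 2.00 times as large.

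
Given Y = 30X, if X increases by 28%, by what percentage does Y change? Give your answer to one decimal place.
28.0%

For Y = 30X:
If X → X(1 + 0.28)
Then Y → Y · (1 + 0.28)^1
     = Y · 1.2800

Percentage change = ((1 + 0.28)^1 − 1) × 100% = 28.0%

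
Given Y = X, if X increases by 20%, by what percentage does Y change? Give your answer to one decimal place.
20.0%

For Y = X:
If X → X(1 + 0.2)
Then Y → Y · (1 + 0.2)^1
     = Y · 1.2000

Percentage change = ((1 + 0.2)^1 − 1) × 100% = 20.0%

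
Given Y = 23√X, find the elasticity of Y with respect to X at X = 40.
Elasticity = 1/2

Elasticity = (dY/dX) · (X/Y)

dY/dX = 23/(2·√X)
At X = 40: dY/dX = 23·√10/40, Y = 46·√10

Elasticity = (23·√10/40) · (40 / (46·√10)) = 1/2

Interpretation: for a small percentage change in X, the percentage change in Y is approximately 0.50 times as large.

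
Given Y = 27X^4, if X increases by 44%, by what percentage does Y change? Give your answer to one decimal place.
330.0%

For Y = 27X^4:
If X → X(1 + 0.44)
Then Y → Y · (1 + 0.44)^4
     ≈ Y · 4.2998

Percentage change = ((1 + 0.44)^4 − 1) × 100% ≈ 330.0%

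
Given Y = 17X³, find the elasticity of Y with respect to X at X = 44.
Elasticity = 3

Elasticity = (dY/dX) · (X/Y)

dY/dX = 51·X²
At X = 44: dY/dX = 98736, Y = 1448128

Elasticity = 98736 · (44 / 1448128) = 3

Interpretation: for a small percentage change in X, the percentage change in Y is approximately 3.00 times as large.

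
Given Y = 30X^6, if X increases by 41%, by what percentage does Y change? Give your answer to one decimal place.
685.8%

For Y = 30X^6:
If X → X(1 + 0.41)
Then Y → Y · (1 + 0.41)^6
     ≈ Y · 7.8580

Percentage change = ((1 + 0.41)^6 − 1) × 100% ≈ 685.8%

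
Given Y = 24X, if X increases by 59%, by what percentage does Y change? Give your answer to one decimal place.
59.0%

For Y = 24X:
If X → X(1 + 0.59)
Then Y → Y · (1 + 0.59)^1
     = Y · 1.5900

Percentage change = ((1 + 0.59)^1 − 1) × 100% = 59.0%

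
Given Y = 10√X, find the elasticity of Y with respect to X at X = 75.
Elasticity = 1/2

Elasticity = (dY/dX) · (X/Y)

dY/dX = 5/√X
At X = 75: dY/dX = √3/3, Y = 50·√3

Elasticity = (√3/3) · (75 / (50·√3)) = 1/2

Interpretation: for a small percentage change in X, the percentage change in Y is approximately 0.50 times as large.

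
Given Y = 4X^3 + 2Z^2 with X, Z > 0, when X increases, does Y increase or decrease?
Y increases

Taking the partial derivative:
∂Y/∂X = 12X^2

∂Y/∂X = 12X^2 > 0 (assuming positive values)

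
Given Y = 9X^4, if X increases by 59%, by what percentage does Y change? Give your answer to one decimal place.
539.1%

For Y = 9X^4:
If X → X(1 + 0.59)
Then Y → Y · (1 + 0.59)^4
     ≈ Y · 6.3913

Percentage change = ((1 + 0.59)^4 − 1) × 100% ≈ 539.1%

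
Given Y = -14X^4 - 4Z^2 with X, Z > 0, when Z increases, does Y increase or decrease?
Y decreases

Taking the partial derivative:
∂Y/∂Z = -8Z

∂Y/∂Z = -8Z < 0 (assuming positive values)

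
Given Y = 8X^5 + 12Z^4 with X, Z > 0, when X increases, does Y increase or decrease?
Y increases

Taking the partial derivative:
∂Y/∂X = 40X^4

∂Y/∂X = 40X^4 > 0 (assuming positive values)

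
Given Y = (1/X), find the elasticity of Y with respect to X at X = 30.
Elasticity = -1

Elasticity = (dY/dX) · (X/Y)

dY/dX = -1/X²
At X = 30: dY/dX = -1/900, Y = 1/30

Elasticity = (-1/900) · (30 / (1/30)) = -1

Interpretation: for a small percentage change in X, the percentage change in Y is approximately -1.00 times as large.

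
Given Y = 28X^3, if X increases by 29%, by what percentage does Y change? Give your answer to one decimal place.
114.7%

For Y = 28X^3:
If X → X(1 + 0.29)
Then Y → Y · (1 + 0.29)^3
     ≈ Y · 2.1467

Percentage change = ((1 + 0.29)^3 − 1) × 100% ≈ 114.7%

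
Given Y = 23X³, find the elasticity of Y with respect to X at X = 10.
Elasticity = 3

Elasticity = (dY/dX) · (X/Y)

dY/dX = 69·X²
At X = 10: dY/dX = 6900, Y = 23000

Elasticity = 6900 · (10 / 23000) = 3

Interpretation: for a small percentage change in X, the percentage change in Y is approximately 3.00 times as large.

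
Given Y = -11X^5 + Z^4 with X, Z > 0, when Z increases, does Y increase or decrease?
Y increases

Taking the partial derivative:
∂Y/∂Z = 4Z^3

∂Y/∂Z = 4Z^3 > 0 (assuming positive values)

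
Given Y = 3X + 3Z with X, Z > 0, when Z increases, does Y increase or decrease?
Y increases

Taking the partial derivative:
∂Y/∂Z = 3

∂Y/∂Z = 3 > 0 (assuming positive values)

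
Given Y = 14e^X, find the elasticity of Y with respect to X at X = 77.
Elasticity = 77

Elasticity = (dY/dX) · (X/Y)

dY/dX = 14·e^X
At X = 77: dY/dX = 14·e^77, Y = 14·e^77

Elasticity = (14·e^77) · (77 / (14·e^77)) = 77

Interpretation: for a small percentage change in X, the percentage change in Y is approximately 77.00 times as large.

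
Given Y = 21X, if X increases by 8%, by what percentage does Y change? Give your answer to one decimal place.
8.0%

For Y = 21X:
If X → X(1 + 0.08)
Then Y → Y · (1 + 0.08)^1
     = Y · 1.0800

Percentage change = ((1 + 0.08)^1 − 1) × 100% = 8.0%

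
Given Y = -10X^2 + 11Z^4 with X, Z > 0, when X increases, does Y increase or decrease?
Y decreases

Taking the partial derivative:
∂Y/∂X = -20X

∂Y/∂X = -20X < 0 (assuming positive values)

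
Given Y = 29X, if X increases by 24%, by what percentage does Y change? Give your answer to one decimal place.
24.0%

For Y = 29X:
If X → X(1 + 0.24)
Then Y → Y · (1 + 0.24)^1
     = Y · 1.2400

Percentage change = ((1 + 0.24)^1 − 1) × 100% = 24.0%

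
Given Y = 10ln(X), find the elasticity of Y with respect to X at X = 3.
Elasticity = 1/ln(3) ≈ 0.9102

Elasticity = (dY/dX) · (X/Y)

dY/dX = 10/X
At X = 3: dY/dX = 10/3, Y = 10·ln(3)

Elasticity = (10/3) · (3 / (10·ln(3))) = 1/ln(3) ≈ 0.9102

Interpretation: for a small percentage change in X, the percentage change in Y is approximately 0.91 times as large.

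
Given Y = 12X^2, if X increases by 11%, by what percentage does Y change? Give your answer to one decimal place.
23.2%

For Y = 12X^2:
If X → X(1 + 0.11)
Then Y → Y · (1 + 0.11)^2
     = Y · 1.2321

Percentage change = ((1 + 0.11)^2 − 1) × 100% ≈ 23.2%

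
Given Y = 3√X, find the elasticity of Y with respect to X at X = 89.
Elasticity = 1/2

Elasticity = (dY/dX) · (X/Y)

dY/dX = 3/(2·√X)
At X = 89: dY/dX = 3·√89/178, Y = 3·√89

Elasticity = (3·√89/178) · (89 / (3·√89)) = 1/2

Interpretation: for a small percentage change in X, the percentage change in Y is approximately 0.50 times as large.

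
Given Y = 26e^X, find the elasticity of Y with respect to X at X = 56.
Elasticity = 56

Elasticity = (dY/dX) · (X/Y)

dY/dX = 26·e^X
At X = 56: dY/dX = 26·e^56, Y = 26·e^56

Elasticity = (26·e^56) · (56 / (26·e^56)) = 56

Interpretation: for a small percentage change in X, the percentage change in Y is approximately 56.00 times as large.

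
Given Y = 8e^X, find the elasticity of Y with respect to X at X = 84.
Elasticity = 84

Elasticity = (dY/dX) · (X/Y)

dY/dX = 8·e^X
At X = 84: dY/dX = 8·e^84, Y = 8·e^84

Elasticity = (8·e^84) · (84 / (8·e^84)) = 84

Interpretation: for a small percentage change in X, the percentage change in Y is approximately 84.00 times as large.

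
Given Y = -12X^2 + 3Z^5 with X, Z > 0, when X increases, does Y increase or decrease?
Y decreases

Taking the partial derivative:
∂Y/∂X = -24X

∂Y/∂X = -24X < 0 (assuming positive values)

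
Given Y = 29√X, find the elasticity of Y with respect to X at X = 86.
Elasticity = 1/2

Elasticity = (dY/dX) · (X/Y)

dY/dX = 29/(2·√X)
At X = 86: dY/dX = 29·√86/172, Y = 29·√86

Elasticity = (29·√86/172) · (86 / (29·√86)) = 1/2

Interpretation: for a small percentage change in X, the percentage change in Y is approximately 0.50 times as large.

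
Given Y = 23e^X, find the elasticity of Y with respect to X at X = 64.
Elasticity = 64

Elasticity = (dY/dX) · (X/Y)

dY/dX = 23·e^X
At X = 64: dY/dX = 23·e^64, Y = 23·e^64

Elasticity = (23·e^64) · (64 / (23·e^64)) = 64

Interpretation: for a small percentage change in X, the percentage change in Y is approximately 64.00 times as large.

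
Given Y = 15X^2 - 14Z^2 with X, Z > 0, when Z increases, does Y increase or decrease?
Y decreases

Taking the partial derivative:
∂Y/∂Z = -28Z

∂Y/∂Z = -28Z < 0 (assuming positive values)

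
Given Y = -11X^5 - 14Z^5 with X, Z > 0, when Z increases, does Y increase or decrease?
Y decreases

Taking the partial derivative:
∂Y/∂Z = -70Z^4

∂Y/∂Z = -70Z^4 < 0 (assuming positive values)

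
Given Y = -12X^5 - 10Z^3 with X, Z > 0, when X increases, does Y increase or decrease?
Y decreases

Taking the partial derivative:
∂Y/∂X = -60X^4

∂Y/∂X = -60X^4 < 0 (assuming positive values)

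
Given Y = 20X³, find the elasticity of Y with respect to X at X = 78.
Elasticity = 3

Elasticity = (dY/dX) · (X/Y)

dY/dX = 60·X²
At X = 78: dY/dX = 365040, Y = 9491040

Elasticity = 365040 · (78 / 9491040) = 3

Interpretation: for a small percentage change in X, the percentage change in Y is approximately 3.00 times as large.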